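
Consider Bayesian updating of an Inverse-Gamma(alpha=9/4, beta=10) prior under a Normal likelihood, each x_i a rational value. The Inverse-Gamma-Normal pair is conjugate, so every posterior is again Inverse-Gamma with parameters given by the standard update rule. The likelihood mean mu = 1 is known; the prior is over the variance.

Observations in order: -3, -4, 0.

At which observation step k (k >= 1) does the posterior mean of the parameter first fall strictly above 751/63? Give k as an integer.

k = 2

obs 1: x=-3 → posterior Inverse-Gamma(11/4, 18)
obs 2: x=-4 → posterior Inverse-Gamma(13/4, 61/2)
obs 3: x=0 → posterior Inverse-Gamma(15/4, 31)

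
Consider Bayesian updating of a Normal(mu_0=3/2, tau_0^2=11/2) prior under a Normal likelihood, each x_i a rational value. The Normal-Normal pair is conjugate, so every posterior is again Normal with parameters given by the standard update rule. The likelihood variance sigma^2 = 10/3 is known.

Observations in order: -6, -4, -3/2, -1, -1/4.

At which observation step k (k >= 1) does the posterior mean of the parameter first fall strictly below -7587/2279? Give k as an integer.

obs 1: x=-6 → posterior Normal(-168/53, 110/53)
obs 2: x=-4 → posterior Normal(-150/43, 55/43)
obs 3: x=-3/2 → posterior Normal(-699/238, 110/119)
obs 4: x=-1 → posterior Normal(-765/304, 55/76)
obs 5: x=-1/4 → posterior Normal(-1563/740, 22/37)

k = 2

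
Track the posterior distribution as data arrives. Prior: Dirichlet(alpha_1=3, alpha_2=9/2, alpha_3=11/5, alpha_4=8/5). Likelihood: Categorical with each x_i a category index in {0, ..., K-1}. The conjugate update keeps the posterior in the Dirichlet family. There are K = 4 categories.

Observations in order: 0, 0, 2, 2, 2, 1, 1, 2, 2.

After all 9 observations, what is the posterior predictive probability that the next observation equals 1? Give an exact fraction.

65/203

obs 1: x=0 → posterior Dirichlet(4, 9/2, 11/5, 8/5)
obs 2: x=0 → posterior Dirichlet(5, 9/2, 11/5, 8/5)
obs 3: x=2 → posterior Dirichlet(5, 9/2, 16/5, 8/5)
obs 4: x=2 → posterior Dirichlet(5, 9/2, 21/5, 8/5)
obs 5: x=2 → posterior Dirichlet(5, 9/2, 26/5, 8/5)
obs 6: x=1 → posterior Dirichlet(5, 11/2, 26/5, 8/5)
obs 7: x=1 → posterior Dirichlet(5, 13/2, 26/5, 8/5)
obs 8: x=2 → posterior Dirichlet(5, 13/2, 31/5, 8/5)
obs 9: x=2 → posterior Dirichlet(5, 13/2, 36/5, 8/5)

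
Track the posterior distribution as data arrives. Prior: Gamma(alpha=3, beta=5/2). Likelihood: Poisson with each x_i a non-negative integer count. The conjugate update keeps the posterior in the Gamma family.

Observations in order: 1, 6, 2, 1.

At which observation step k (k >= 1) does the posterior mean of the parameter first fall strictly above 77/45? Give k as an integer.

obs 1: x=1 → posterior Gamma(4, 7/2)
obs 2: x=6 → posterior Gamma(10, 9/2)
obs 3: x=2 → posterior Gamma(12, 11/2)
obs 4: x=1 → posterior Gamma(13, 13/2)

k = 2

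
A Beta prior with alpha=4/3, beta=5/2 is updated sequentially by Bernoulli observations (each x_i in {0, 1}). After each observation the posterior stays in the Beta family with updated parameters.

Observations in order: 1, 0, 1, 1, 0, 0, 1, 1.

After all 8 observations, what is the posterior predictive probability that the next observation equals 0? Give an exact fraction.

obs 1: x=1 → posterior Beta(7/3, 5/2)
obs 2: x=0 → posterior Beta(7/3, 7/2)
obs 3: x=1 → posterior Beta(10/3, 7/2)
obs 4: x=1 → posterior Beta(13/3, 7/2)
obs 5: x=0 → posterior Beta(13/3, 9/2)
obs 6: x=0 → posterior Beta(13/3, 11/2)
obs 7: x=1 → posterior Beta(16/3, 11/2)
obs 8: x=1 → posterior Beta(19/3, 11/2)

33/71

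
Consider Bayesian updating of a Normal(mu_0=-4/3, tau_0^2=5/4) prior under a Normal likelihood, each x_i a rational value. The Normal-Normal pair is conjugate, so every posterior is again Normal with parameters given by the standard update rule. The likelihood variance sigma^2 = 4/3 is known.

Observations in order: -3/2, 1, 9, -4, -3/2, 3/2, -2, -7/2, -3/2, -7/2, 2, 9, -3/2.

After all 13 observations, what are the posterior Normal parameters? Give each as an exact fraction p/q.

obs 1: x=-3/2 → posterior Normal(-263/186, 20/31)
obs 2: x=1 → posterior Normal(-173/276, 10/23)
obs 3: x=9 → posterior Normal(637/366, 20/61)
obs 4: x=-4 → posterior Normal(277/456, 5/19)
obs 5: x=-3/2 → posterior Normal(71/273, 20/91)
obs 6: x=3/2 → posterior Normal(277/636, 10/53)
obs 7: x=-2 → posterior Normal(97/726, 20/121)
obs 8: x=-7/2 → posterior Normal(-109/408, 5/34)
obs 9: x=-3/2 → posterior Normal(-353/906, 20/151)
obs 10: x=-7/2 → posterior Normal(-167/249, 10/83)
obs 11: x=2 → posterior Normal(-244/543, 20/181)
obs 12: x=9 → posterior Normal(23/84, 5/49)
obs 13: x=-3/2 → posterior Normal(187/1266, 20/211)

mu_0=187/1266, tau_0^2=20/211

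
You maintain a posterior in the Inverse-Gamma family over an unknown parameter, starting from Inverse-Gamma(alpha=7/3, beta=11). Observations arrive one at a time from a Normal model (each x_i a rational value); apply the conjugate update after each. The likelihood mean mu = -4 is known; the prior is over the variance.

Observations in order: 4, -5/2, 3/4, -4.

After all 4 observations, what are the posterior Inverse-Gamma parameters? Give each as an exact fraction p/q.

obs 1: x=4 → posterior Inverse-Gamma(17/6, 43)
obs 2: x=-5/2 → posterior Inverse-Gamma(10/3, 353/8)
obs 3: x=3/4 → posterior Inverse-Gamma(23/6, 1773/32)
obs 4: x=-4 → posterior Inverse-Gamma(13/3, 1773/32)

alpha=13/3, beta=1773/32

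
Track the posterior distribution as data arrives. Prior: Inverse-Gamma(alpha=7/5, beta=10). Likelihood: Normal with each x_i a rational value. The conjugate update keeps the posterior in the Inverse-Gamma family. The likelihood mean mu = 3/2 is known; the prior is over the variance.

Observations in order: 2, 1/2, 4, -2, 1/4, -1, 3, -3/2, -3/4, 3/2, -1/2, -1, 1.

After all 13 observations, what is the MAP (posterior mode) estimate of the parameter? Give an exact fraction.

2975/712

obs 1: x=2 → posterior Inverse-Gamma(19/10, 81/8)
obs 2: x=1/2 → posterior Inverse-Gamma(12/5, 85/8)
obs 3: x=4 → posterior Inverse-Gamma(29/10, 55/4)
obs 4: x=-2 → posterior Inverse-Gamma(17/5, 159/8)
obs 5: x=1/4 → posterior Inverse-Gamma(39/10, 661/32)
obs 6: x=-1 → posterior Inverse-Gamma(22/5, 761/32)
obs 7: x=3 → posterior Inverse-Gamma(49/10, 797/32)
obs 8: x=-3/2 → posterior Inverse-Gamma(27/5, 941/32)
obs 9: x=-3/4 → posterior Inverse-Gamma(59/10, 511/16)
obs 10: x=3/2 → posterior Inverse-Gamma(32/5, 511/16)
obs 11: x=-1/2 → posterior Inverse-Gamma(69/10, 543/16)
obs 12: x=-1 → posterior Inverse-Gamma(37/5, 593/16)
obs 13: x=1 → posterior Inverse-Gamma(79/10, 595/16)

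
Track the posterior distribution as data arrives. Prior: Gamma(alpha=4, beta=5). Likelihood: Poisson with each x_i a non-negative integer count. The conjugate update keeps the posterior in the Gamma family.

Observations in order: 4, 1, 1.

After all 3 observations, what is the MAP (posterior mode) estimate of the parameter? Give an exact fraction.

obs 1: x=4 → posterior Gamma(8, 6)
obs 2: x=1 → posterior Gamma(9, 7)
obs 3: x=1 → posterior Gamma(10, 8)

9/8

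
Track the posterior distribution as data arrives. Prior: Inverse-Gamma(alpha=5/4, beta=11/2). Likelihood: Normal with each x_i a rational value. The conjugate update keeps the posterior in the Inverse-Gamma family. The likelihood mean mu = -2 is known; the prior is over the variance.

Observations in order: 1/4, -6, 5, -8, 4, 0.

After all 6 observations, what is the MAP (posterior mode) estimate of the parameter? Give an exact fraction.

obs 1: x=1/4 → posterior Inverse-Gamma(7/4, 257/32)
obs 2: x=-6 → posterior Inverse-Gamma(9/4, 513/32)
obs 3: x=5 → posterior Inverse-Gamma(11/4, 1297/32)
obs 4: x=-8 → posterior Inverse-Gamma(13/4, 1873/32)
obs 5: x=4 → posterior Inverse-Gamma(15/4, 2449/32)
obs 6: x=0 → posterior Inverse-Gamma(17/4, 2513/32)

359/24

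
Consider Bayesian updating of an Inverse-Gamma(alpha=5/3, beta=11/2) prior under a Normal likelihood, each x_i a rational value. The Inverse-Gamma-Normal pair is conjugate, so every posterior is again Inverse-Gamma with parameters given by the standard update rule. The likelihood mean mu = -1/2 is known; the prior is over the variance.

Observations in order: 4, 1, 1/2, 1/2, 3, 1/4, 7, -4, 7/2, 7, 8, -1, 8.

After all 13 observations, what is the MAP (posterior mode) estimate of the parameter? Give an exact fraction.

obs 1: x=4 → posterior Inverse-Gamma(13/6, 125/8)
obs 2: x=1 → posterior Inverse-Gamma(8/3, 67/4)
obs 3: x=1/2 → posterior Inverse-Gamma(19/6, 69/4)
obs 4: x=1/2 → posterior Inverse-Gamma(11/3, 71/4)
obs 5: x=3 → posterior Inverse-Gamma(25/6, 191/8)
obs 6: x=1/4 → posterior Inverse-Gamma(14/3, 773/32)
obs 7: x=7 → posterior Inverse-Gamma(31/6, 1673/32)
obs 8: x=-4 → posterior Inverse-Gamma(17/3, 1869/32)
obs 9: x=7/2 → posterior Inverse-Gamma(37/6, 2125/32)
obs 10: x=7 → posterior Inverse-Gamma(20/3, 3025/32)
obs 11: x=8 → posterior Inverse-Gamma(43/6, 4181/32)
obs 12: x=-1 → posterior Inverse-Gamma(23/3, 4185/32)
obs 13: x=8 → posterior Inverse-Gamma(49/6, 5341/32)

16023/880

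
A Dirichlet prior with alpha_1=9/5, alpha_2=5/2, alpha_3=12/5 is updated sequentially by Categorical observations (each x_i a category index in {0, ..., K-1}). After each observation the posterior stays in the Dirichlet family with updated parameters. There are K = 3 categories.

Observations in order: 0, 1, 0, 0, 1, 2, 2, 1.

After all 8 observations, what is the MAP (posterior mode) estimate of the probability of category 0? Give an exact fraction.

obs 1: x=0 → posterior Dirichlet(14/5, 5/2, 12/5)
obs 2: x=1 → posterior Dirichlet(14/5, 7/2, 12/5)
obs 3: x=0 → posterior Dirichlet(19/5, 7/2, 12/5)
obs 4: x=0 → posterior Dirichlet(24/5, 7/2, 12/5)
obs 5: x=1 → posterior Dirichlet(24/5, 9/2, 12/5)
obs 6: x=2 → posterior Dirichlet(24/5, 9/2, 17/5)
obs 7: x=2 → posterior Dirichlet(24/5, 9/2, 22/5)
obs 8: x=1 → posterior Dirichlet(24/5, 11/2, 22/5)

38/117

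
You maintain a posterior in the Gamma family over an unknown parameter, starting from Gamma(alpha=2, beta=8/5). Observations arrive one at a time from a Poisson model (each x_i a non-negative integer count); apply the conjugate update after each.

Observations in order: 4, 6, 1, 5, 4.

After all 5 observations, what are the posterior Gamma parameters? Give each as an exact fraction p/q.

obs 1: x=4 → posterior Gamma(6, 13/5)
obs 2: x=6 → posterior Gamma(12, 18/5)
obs 3: x=1 → posterior Gamma(13, 23/5)
obs 4: x=5 → posterior Gamma(18, 28/5)
obs 5: x=4 → posterior Gamma(22, 33/5)

alpha=22, beta=33/5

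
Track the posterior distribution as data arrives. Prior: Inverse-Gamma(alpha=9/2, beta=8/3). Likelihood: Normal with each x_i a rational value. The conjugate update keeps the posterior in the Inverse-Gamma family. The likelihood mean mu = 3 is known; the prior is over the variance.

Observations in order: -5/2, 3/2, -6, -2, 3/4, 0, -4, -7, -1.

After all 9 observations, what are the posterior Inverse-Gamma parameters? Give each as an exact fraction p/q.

obs 1: x=-5/2 → posterior Inverse-Gamma(5, 427/24)
obs 2: x=3/2 → posterior Inverse-Gamma(11/2, 227/12)
obs 3: x=-6 → posterior Inverse-Gamma(6, 713/12)
obs 4: x=-2 → posterior Inverse-Gamma(13/2, 863/12)
obs 5: x=3/4 → posterior Inverse-Gamma(7, 7147/96)
obs 6: x=0 → posterior Inverse-Gamma(15/2, 7579/96)
obs 7: x=-4 → posterior Inverse-Gamma(8, 9931/96)
obs 8: x=-7 → posterior Inverse-Gamma(17/2, 14731/96)
obs 9: x=-1 → posterior Inverse-Gamma(9, 15499/96)

alpha=9, beta=15499/96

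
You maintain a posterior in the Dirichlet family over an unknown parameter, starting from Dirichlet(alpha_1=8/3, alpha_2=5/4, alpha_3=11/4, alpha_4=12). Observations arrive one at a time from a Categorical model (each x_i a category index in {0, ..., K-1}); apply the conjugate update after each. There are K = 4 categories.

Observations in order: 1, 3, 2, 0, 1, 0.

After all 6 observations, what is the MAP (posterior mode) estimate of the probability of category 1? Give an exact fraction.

27/248

obs 1: x=1 → posterior Dirichlet(8/3, 9/4, 11/4, 12)
obs 2: x=3 → posterior Dirichlet(8/3, 9/4, 11/4, 13)
obs 3: x=2 → posterior Dirichlet(8/3, 9/4, 15/4, 13)
obs 4: x=0 → posterior Dirichlet(11/3, 9/4, 15/4, 13)
obs 5: x=1 → posterior Dirichlet(11/3, 13/4, 15/4, 13)
obs 6: x=0 → posterior Dirichlet(14/3, 13/4, 15/4, 13)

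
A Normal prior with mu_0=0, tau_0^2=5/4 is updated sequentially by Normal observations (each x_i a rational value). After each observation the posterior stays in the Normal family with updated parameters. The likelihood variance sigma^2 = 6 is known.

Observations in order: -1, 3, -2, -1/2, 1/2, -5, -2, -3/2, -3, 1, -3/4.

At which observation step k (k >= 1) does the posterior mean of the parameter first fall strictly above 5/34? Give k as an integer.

k = 2

obs 1: x=-1 → posterior Normal(-5/29, 30/29)
obs 2: x=3 → posterior Normal(5/17, 15/17)
obs 3: x=-2 → posterior Normal(0, 10/13)
obs 4: x=-1/2 → posterior Normal(-5/88, 15/22)
obs 5: x=1/2 → posterior Normal(0, 30/49)
obs 6: x=-5 → posterior Normal(-25/54, 5/9)
obs 7: x=-2 → posterior Normal(-35/59, 30/59)
obs 8: x=-3/2 → posterior Normal(-85/128, 15/32)
obs 9: x=-3 → posterior Normal(-5/6, 10/23)
obs 10: x=1 → posterior Normal(-105/148, 15/37)
obs 11: x=-3/4 → posterior Normal(-225/316, 30/79)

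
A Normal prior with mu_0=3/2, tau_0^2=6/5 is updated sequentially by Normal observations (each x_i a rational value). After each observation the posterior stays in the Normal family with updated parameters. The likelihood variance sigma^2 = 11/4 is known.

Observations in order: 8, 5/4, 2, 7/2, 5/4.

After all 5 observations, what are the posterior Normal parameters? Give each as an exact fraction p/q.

obs 1: x=8 → posterior Normal(549/158, 66/79)
obs 2: x=5/4 → posterior Normal(609/206, 66/103)
obs 3: x=2 → posterior Normal(705/254, 66/127)
obs 4: x=7/2 → posterior Normal(873/302, 66/151)
obs 5: x=5/4 → posterior Normal(933/350, 66/175)

mu_0=933/350, tau_0^2=66/175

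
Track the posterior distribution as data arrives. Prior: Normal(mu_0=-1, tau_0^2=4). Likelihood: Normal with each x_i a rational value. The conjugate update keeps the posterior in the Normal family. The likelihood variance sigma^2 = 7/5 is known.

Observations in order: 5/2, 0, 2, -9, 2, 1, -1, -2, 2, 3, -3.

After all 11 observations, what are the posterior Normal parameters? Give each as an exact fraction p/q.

obs 1: x=5/2 → posterior Normal(43/27, 28/27)
obs 2: x=0 → posterior Normal(43/47, 28/47)
obs 3: x=2 → posterior Normal(83/67, 28/67)
obs 4: x=-9 → posterior Normal(-97/87, 28/87)
obs 5: x=2 → posterior Normal(-57/107, 28/107)
obs 6: x=1 → posterior Normal(-37/127, 28/127)
obs 7: x=-1 → posterior Normal(-19/49, 4/21)
obs 8: x=-2 → posterior Normal(-97/167, 28/167)
obs 9: x=2 → posterior Normal(-57/187, 28/187)
obs 10: x=3 → posterior Normal(1/69, 28/207)
obs 11: x=-3 → posterior Normal(-57/227, 28/227)

mu_0=-57/227, tau_0^2=28/227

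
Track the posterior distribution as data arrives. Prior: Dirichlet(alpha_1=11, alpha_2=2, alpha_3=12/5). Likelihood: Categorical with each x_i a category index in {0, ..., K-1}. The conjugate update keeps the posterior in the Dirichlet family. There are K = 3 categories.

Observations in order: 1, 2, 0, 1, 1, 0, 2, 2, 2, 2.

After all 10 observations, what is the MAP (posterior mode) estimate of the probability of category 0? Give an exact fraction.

obs 1: x=1 → posterior Dirichlet(11, 3, 12/5)
obs 2: x=2 → posterior Dirichlet(11, 3, 17/5)
obs 3: x=0 → posterior Dirichlet(12, 3, 17/5)
obs 4: x=1 → posterior Dirichlet(12, 4, 17/5)
obs 5: x=1 → posterior Dirichlet(12, 5, 17/5)
obs 6: x=0 → posterior Dirichlet(13, 5, 17/5)
obs 7: x=2 → posterior Dirichlet(13, 5, 22/5)
obs 8: x=2 → posterior Dirichlet(13, 5, 27/5)
obs 9: x=2 → posterior Dirichlet(13, 5, 32/5)
obs 10: x=2 → posterior Dirichlet(13, 5, 37/5)

15/28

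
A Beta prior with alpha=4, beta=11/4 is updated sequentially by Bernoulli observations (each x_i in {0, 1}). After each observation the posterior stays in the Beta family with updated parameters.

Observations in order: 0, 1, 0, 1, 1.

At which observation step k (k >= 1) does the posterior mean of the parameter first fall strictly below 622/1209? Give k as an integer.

obs 1: x=0 → posterior Beta(4, 15/4)
obs 2: x=1 → posterior Beta(5, 15/4)
obs 3: x=0 → posterior Beta(5, 19/4)
obs 4: x=1 → posterior Beta(6, 19/4)
obs 5: x=1 → posterior Beta(7, 19/4)

k = 3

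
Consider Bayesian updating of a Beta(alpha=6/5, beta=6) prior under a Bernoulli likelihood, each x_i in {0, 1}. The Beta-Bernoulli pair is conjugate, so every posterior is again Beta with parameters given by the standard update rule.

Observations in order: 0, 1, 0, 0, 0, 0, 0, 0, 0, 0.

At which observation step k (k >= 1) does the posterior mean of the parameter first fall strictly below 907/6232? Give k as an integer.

k = 8

obs 1: x=0 → posterior Beta(6/5, 7)
obs 2: x=1 → posterior Beta(11/5, 7)
obs 3: x=0 → posterior Beta(11/5, 8)
obs 4: x=0 → posterior Beta(11/5, 9)
obs 5: x=0 → posterior Beta(11/5, 10)
obs 6: x=0 → posterior Beta(11/5, 11)
obs 7: x=0 → posterior Beta(11/5, 12)
obs 8: x=0 → posterior Beta(11/5, 13)
obs 9: x=0 → posterior Beta(11/5, 14)
obs 10: x=0 → posterior Beta(11/5, 15)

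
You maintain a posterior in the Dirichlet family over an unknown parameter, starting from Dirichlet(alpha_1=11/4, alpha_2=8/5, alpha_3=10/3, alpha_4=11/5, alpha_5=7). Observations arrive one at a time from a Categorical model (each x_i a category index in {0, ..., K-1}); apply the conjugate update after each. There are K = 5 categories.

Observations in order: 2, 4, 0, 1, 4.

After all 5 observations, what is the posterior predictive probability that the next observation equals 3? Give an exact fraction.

132/1313

obs 1: x=2 → posterior Dirichlet(11/4, 8/5, 13/3, 11/5, 7)
obs 2: x=4 → posterior Dirichlet(11/4, 8/5, 13/3, 11/5, 8)
obs 3: x=0 → posterior Dirichlet(15/4, 8/5, 13/3, 11/5, 8)
obs 4: x=1 → posterior Dirichlet(15/4, 13/5, 13/3, 11/5, 8)
obs 5: x=4 → posterior Dirichlet(15/4, 13/5, 13/3, 11/5, 9)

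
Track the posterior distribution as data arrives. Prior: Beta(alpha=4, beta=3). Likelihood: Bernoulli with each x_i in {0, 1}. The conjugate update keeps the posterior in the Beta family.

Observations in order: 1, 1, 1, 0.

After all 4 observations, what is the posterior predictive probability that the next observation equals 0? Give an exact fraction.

4/11

obs 1: x=1 → posterior Beta(5, 3)
obs 2: x=1 → posterior Beta(6, 3)
obs 3: x=1 → posterior Beta(7, 3)
obs 4: x=0 → posterior Beta(7, 4)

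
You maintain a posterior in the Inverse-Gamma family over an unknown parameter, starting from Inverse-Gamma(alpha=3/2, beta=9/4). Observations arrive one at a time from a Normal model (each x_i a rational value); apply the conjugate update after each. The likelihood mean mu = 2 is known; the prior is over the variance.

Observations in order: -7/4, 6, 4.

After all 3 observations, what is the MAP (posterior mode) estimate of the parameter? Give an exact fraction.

617/128

obs 1: x=-7/4 → posterior Inverse-Gamma(2, 297/32)
obs 2: x=6 → posterior Inverse-Gamma(5/2, 553/32)
obs 3: x=4 → posterior Inverse-Gamma(3, 617/32)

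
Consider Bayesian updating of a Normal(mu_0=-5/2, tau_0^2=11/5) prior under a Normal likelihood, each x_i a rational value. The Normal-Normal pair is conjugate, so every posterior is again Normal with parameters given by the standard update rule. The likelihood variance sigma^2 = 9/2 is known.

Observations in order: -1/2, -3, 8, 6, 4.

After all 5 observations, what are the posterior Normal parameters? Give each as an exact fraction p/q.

obs 1: x=-1/2 → posterior Normal(-247/134, 99/67)
obs 2: x=-3 → posterior Normal(-379/178, 99/89)
obs 3: x=8 → posterior Normal(-9/74, 33/37)
obs 4: x=6 → posterior Normal(237/266, 99/133)
obs 5: x=4 → posterior Normal(413/310, 99/155)

mu_0=413/310, tau_0^2=99/155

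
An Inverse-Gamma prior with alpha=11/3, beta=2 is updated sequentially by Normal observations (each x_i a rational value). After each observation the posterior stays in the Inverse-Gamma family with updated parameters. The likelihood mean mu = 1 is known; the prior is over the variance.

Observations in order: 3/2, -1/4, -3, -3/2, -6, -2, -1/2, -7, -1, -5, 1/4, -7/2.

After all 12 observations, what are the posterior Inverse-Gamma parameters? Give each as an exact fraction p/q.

obs 1: x=3/2 → posterior Inverse-Gamma(25/6, 17/8)
obs 2: x=-1/4 → posterior Inverse-Gamma(14/3, 93/32)
obs 3: x=-3 → posterior Inverse-Gamma(31/6, 349/32)
obs 4: x=-3/2 → posterior Inverse-Gamma(17/3, 449/32)
obs 5: x=-6 → posterior Inverse-Gamma(37/6, 1233/32)
obs 6: x=-2 → posterior Inverse-Gamma(20/3, 1377/32)
obs 7: x=-1/2 → posterior Inverse-Gamma(43/6, 1413/32)
obs 8: x=-7 → posterior Inverse-Gamma(23/3, 2437/32)
obs 9: x=-1 → posterior Inverse-Gamma(49/6, 2501/32)
obs 10: x=-5 → posterior Inverse-Gamma(26/3, 3077/32)
obs 11: x=1/4 → posterior Inverse-Gamma(55/6, 1543/16)
obs 12: x=-7/2 → posterior Inverse-Gamma(29/3, 1705/16)

alpha=29/3, beta=1705/16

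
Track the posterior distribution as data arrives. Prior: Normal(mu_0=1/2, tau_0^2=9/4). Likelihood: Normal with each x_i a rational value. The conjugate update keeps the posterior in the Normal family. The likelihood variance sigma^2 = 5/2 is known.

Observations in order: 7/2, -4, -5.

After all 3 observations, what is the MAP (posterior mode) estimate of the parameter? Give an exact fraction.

-89/74

obs 1: x=7/2 → posterior Normal(73/38, 45/38)
obs 2: x=-4 → posterior Normal(1/56, 45/56)
obs 3: x=-5 → posterior Normal(-89/74, 45/74)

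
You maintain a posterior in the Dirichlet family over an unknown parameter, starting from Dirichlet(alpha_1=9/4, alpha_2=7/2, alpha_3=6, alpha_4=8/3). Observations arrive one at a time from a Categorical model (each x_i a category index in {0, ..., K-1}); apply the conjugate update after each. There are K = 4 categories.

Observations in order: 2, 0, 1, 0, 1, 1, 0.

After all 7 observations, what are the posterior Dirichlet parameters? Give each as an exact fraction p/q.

alpha_1=21/4, alpha_2=13/2, alpha_3=7, alpha_4=8/3

obs 1: x=2 → posterior Dirichlet(9/4, 7/2, 7, 8/3)
obs 2: x=0 → posterior Dirichlet(13/4, 7/2, 7, 8/3)
obs 3: x=1 → posterior Dirichlet(13/4, 9/2, 7, 8/3)
obs 4: x=0 → posterior Dirichlet(17/4, 9/2, 7, 8/3)
obs 5: x=1 → posterior Dirichlet(17/4, 11/2, 7, 8/3)
obs 6: x=1 → posterior Dirichlet(17/4, 13/2, 7, 8/3)
obs 7: x=0 → posterior Dirichlet(21/4, 13/2, 7, 8/3)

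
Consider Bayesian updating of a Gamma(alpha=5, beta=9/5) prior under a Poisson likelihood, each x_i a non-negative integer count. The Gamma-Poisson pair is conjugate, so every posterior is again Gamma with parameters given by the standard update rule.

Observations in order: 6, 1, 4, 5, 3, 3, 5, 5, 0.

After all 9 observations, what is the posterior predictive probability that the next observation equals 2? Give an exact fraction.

220528359681002548552879553589300752225046926374783994122405203148800/1156720557534747102579042634283844622575996161033536618282741473598739

obs 1: x=6 → posterior Gamma(11, 14/5)
obs 2: x=1 → posterior Gamma(12, 19/5)
obs 3: x=4 → posterior Gamma(16, 24/5)
obs 4: x=5 → posterior Gamma(21, 29/5)
obs 5: x=3 → posterior Gamma(24, 34/5)
obs 6: x=3 → posterior Gamma(27, 39/5)
obs 7: x=5 → posterior Gamma(32, 44/5)
obs 8: x=5 → posterior Gamma(37, 49/5)
obs 9: x=0 → posterior Gamma(37, 54/5)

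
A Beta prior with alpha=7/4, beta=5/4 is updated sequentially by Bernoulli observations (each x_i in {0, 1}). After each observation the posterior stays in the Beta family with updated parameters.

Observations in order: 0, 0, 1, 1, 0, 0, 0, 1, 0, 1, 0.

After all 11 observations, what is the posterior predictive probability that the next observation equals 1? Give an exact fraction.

23/56

obs 1: x=0 → posterior Beta(7/4, 9/4)
obs 2: x=0 → posterior Beta(7/4, 13/4)
obs 3: x=1 → posterior Beta(11/4, 13/4)
obs 4: x=1 → posterior Beta(15/4, 13/4)
obs 5: x=0 → posterior Beta(15/4, 17/4)
obs 6: x=0 → posterior Beta(15/4, 21/4)
obs 7: x=0 → posterior Beta(15/4, 25/4)
obs 8: x=1 → posterior Beta(19/4, 25/4)
obs 9: x=0 → posterior Beta(19/4, 29/4)
obs 10: x=1 → posterior Beta(23/4, 29/4)
obs 11: x=0 → posterior Beta(23/4, 33/4)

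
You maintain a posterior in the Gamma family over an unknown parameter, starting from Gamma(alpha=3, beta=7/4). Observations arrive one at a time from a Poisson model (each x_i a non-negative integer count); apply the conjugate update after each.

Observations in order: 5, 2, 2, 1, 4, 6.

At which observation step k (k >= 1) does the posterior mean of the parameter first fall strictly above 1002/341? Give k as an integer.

obs 1: x=5 → posterior Gamma(8, 11/4)
obs 2: x=2 → posterior Gamma(10, 15/4)
obs 3: x=2 → posterior Gamma(12, 19/4)
obs 4: x=1 → posterior Gamma(13, 23/4)
obs 5: x=4 → posterior Gamma(17, 27/4)
obs 6: x=6 → posterior Gamma(23, 31/4)

k = 6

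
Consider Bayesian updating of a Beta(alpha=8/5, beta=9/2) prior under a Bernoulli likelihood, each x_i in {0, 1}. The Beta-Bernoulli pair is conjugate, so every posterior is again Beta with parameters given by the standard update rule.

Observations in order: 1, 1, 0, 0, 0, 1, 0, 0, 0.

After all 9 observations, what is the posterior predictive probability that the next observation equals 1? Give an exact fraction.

46/151

obs 1: x=1 → posterior Beta(13/5, 9/2)
obs 2: x=1 → posterior Beta(18/5, 9/2)
obs 3: x=0 → posterior Beta(18/5, 11/2)
obs 4: x=0 → posterior Beta(18/5, 13/2)
obs 5: x=0 → posterior Beta(18/5, 15/2)
obs 6: x=1 → posterior Beta(23/5, 15/2)
obs 7: x=0 → posterior Beta(23/5, 17/2)
obs 8: x=0 → posterior Beta(23/5, 19/2)
obs 9: x=0 → posterior Beta(23/5, 21/2)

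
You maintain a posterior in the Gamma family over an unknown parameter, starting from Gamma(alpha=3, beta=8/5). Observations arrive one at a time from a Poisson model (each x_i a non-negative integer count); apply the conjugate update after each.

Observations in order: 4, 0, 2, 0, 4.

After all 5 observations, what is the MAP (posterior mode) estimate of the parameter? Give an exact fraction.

20/11

obs 1: x=4 → posterior Gamma(7, 13/5)
obs 2: x=0 → posterior Gamma(7, 18/5)
obs 3: x=2 → posterior Gamma(9, 23/5)
obs 4: x=0 → posterior Gamma(9, 28/5)
obs 5: x=4 → posterior Gamma(13, 33/5)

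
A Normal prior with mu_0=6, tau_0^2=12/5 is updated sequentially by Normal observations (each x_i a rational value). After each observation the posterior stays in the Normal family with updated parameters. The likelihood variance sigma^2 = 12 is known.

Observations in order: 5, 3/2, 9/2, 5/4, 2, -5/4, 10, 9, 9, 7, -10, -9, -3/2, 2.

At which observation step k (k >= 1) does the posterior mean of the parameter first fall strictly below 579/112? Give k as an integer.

obs 1: x=5 → posterior Normal(35/6, 2)
obs 2: x=3/2 → posterior Normal(73/14, 12/7)
obs 3: x=9/2 → posterior Normal(41/8, 3/2)
obs 4: x=5/4 → posterior Normal(169/36, 4/3)
obs 5: x=2 → posterior Normal(177/40, 6/5)
obs 6: x=-5/4 → posterior Normal(43/11, 12/11)
obs 7: x=10 → posterior Normal(53/12, 1)
obs 8: x=9 → posterior Normal(62/13, 12/13)
obs 9: x=9 → posterior Normal(71/14, 6/7)
obs 10: x=7 → posterior Normal(26/5, 4/5)
obs 11: x=-10 → posterior Normal(17/4, 3/4)
obs 12: x=-9 → posterior Normal(59/17, 12/17)
obs 13: x=-3/2 → posterior Normal(115/36, 2/3)
obs 14: x=2 → posterior Normal(119/38, 12/19)

k = 3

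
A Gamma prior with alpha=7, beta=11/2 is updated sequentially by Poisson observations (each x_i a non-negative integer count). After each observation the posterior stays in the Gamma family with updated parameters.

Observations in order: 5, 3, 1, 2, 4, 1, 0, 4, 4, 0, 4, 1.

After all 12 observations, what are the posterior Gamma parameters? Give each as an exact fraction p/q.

alpha=36, beta=35/2

obs 1: x=5 → posterior Gamma(12, 13/2)
obs 2: x=3 → posterior Gamma(15, 15/2)
obs 3: x=1 → posterior Gamma(16, 17/2)
obs 4: x=2 → posterior Gamma(18, 19/2)
obs 5: x=4 → posterior Gamma(22, 21/2)
obs 6: x=1 → posterior Gamma(23, 23/2)
obs 7: x=0 → posterior Gamma(23, 25/2)
obs 8: x=4 → posterior Gamma(27, 27/2)
obs 9: x=4 → posterior Gamma(31, 29/2)
obs 10: x=0 → posterior Gamma(31, 31/2)
obs 11: x=4 → posterior Gamma(35, 33/2)
obs 12: x=1 → posterior Gamma(36, 35/2)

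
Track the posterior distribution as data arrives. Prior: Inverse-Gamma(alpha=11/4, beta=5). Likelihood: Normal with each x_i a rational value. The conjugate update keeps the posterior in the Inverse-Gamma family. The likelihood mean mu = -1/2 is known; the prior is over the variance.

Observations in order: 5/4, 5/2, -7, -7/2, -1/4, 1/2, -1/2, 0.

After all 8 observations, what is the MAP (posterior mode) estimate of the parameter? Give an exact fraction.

597/124

obs 1: x=5/4 → posterior Inverse-Gamma(13/4, 209/32)
obs 2: x=5/2 → posterior Inverse-Gamma(15/4, 353/32)
obs 3: x=-7 → posterior Inverse-Gamma(17/4, 1029/32)
obs 4: x=-7/2 → posterior Inverse-Gamma(19/4, 1173/32)
obs 5: x=-1/4 → posterior Inverse-Gamma(21/4, 587/16)
obs 6: x=1/2 → posterior Inverse-Gamma(23/4, 595/16)
obs 7: x=-1/2 → posterior Inverse-Gamma(25/4, 595/16)
obs 8: x=0 → posterior Inverse-Gamma(27/4, 597/16)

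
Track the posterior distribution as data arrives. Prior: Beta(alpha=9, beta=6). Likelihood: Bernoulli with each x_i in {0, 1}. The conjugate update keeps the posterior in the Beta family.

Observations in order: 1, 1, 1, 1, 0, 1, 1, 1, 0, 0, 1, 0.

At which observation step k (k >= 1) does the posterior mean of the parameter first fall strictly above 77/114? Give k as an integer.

obs 1: x=1 → posterior Beta(10, 6)
obs 2: x=1 → posterior Beta(11, 6)
obs 3: x=1 → posterior Beta(12, 6)
obs 4: x=1 → posterior Beta(13, 6)
obs 5: x=0 → posterior Beta(13, 7)
obs 6: x=1 → posterior Beta(14, 7)
obs 7: x=1 → posterior Beta(15, 7)
obs 8: x=1 → posterior Beta(16, 7)
obs 9: x=0 → posterior Beta(16, 8)
obs 10: x=0 → posterior Beta(16, 9)
obs 11: x=1 → posterior Beta(17, 9)
obs 12: x=0 → posterior Beta(17, 10)

k = 4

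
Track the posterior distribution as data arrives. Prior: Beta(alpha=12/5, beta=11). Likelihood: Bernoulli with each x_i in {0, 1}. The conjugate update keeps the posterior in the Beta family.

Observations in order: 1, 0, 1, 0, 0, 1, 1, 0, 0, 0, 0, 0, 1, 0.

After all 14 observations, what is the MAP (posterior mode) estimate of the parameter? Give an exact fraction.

obs 1: x=1 → posterior Beta(17/5, 11)
obs 2: x=0 → posterior Beta(17/5, 12)
obs 3: x=1 → posterior Beta(22/5, 12)
obs 4: x=0 → posterior Beta(22/5, 13)
obs 5: x=0 → posterior Beta(22/5, 14)
obs 6: x=1 → posterior Beta(27/5, 14)
obs 7: x=1 → posterior Beta(32/5, 14)
obs 8: x=0 → posterior Beta(32/5, 15)
obs 9: x=0 → posterior Beta(32/5, 16)
obs 10: x=0 → posterior Beta(32/5, 17)
obs 11: x=0 → posterior Beta(32/5, 18)
obs 12: x=0 → posterior Beta(32/5, 19)
obs 13: x=1 → posterior Beta(37/5, 19)
obs 14: x=0 → posterior Beta(37/5, 20)

32/127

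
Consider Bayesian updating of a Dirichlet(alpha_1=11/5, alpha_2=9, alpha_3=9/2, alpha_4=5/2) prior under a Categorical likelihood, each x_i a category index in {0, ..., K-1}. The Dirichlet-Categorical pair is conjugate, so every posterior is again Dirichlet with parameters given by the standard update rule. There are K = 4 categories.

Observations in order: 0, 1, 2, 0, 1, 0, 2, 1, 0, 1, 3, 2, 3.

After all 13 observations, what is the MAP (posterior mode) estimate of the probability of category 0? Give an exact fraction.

13/68

obs 1: x=0 → posterior Dirichlet(16/5, 9, 9/2, 5/2)
obs 2: x=1 → posterior Dirichlet(16/5, 10, 9/2, 5/2)
obs 3: x=2 → posterior Dirichlet(16/5, 10, 11/2, 5/2)
obs 4: x=0 → posterior Dirichlet(21/5, 10, 11/2, 5/2)
obs 5: x=1 → posterior Dirichlet(21/5, 11, 11/2, 5/2)
obs 6: x=0 → posterior Dirichlet(26/5, 11, 11/2, 5/2)
obs 7: x=2 → posterior Dirichlet(26/5, 11, 13/2, 5/2)
obs 8: x=1 → posterior Dirichlet(26/5, 12, 13/2, 5/2)
obs 9: x=0 → posterior Dirichlet(31/5, 12, 13/2, 5/2)
obs 10: x=1 → posterior Dirichlet(31/5, 13, 13/2, 5/2)
obs 11: x=3 → posterior Dirichlet(31/5, 13, 13/2, 7/2)
obs 12: x=2 → posterior Dirichlet(31/5, 13, 15/2, 7/2)
obs 13: x=3 → posterior Dirichlet(31/5, 13, 15/2, 9/2)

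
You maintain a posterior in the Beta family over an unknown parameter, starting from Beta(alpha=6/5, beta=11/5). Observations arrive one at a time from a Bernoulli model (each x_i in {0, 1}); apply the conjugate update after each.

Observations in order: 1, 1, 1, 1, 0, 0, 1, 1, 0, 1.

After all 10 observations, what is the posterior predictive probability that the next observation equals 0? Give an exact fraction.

obs 1: x=1 → posterior Beta(11/5, 11/5)
obs 2: x=1 → posterior Beta(16/5, 11/5)
obs 3: x=1 → posterior Beta(21/5, 11/5)
obs 4: x=1 → posterior Beta(26/5, 11/5)
obs 5: x=0 → posterior Beta(26/5, 16/5)
obs 6: x=0 → posterior Beta(26/5, 21/5)
obs 7: x=1 → posterior Beta(31/5, 21/5)
obs 8: x=1 → posterior Beta(36/5, 21/5)
obs 9: x=0 → posterior Beta(36/5, 26/5)
obs 10: x=1 → posterior Beta(41/5, 26/5)

26/67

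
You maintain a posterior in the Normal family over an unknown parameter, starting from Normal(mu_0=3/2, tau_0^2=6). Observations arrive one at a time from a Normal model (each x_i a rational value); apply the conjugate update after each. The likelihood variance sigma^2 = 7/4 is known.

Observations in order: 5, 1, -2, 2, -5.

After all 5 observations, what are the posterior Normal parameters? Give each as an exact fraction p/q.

obs 1: x=5 → posterior Normal(261/62, 42/31)
obs 2: x=1 → posterior Normal(309/110, 42/55)
obs 3: x=-2 → posterior Normal(213/158, 42/79)
obs 4: x=2 → posterior Normal(3/2, 42/103)
obs 5: x=-5 → posterior Normal(69/254, 42/127)

mu_0=69/254, tau_0^2=42/127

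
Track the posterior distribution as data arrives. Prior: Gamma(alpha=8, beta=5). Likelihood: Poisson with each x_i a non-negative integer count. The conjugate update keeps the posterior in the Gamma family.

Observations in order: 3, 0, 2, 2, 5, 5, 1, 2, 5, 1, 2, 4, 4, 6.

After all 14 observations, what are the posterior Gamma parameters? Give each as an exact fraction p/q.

obs 1: x=3 → posterior Gamma(11, 6)
obs 2: x=0 → posterior Gamma(11, 7)
obs 3: x=2 → posterior Gamma(13, 8)
obs 4: x=2 → posterior Gamma(15, 9)
obs 5: x=5 → posterior Gamma(20, 10)
obs 6: x=5 → posterior Gamma(25, 11)
obs 7: x=1 → posterior Gamma(26, 12)
obs 8: x=2 → posterior Gamma(28, 13)
obs 9: x=5 → posterior Gamma(33, 14)
obs 10: x=1 → posterior Gamma(34, 15)
obs 11: x=2 → posterior Gamma(36, 16)
obs 12: x=4 → posterior Gamma(40, 17)
obs 13: x=4 → posterior Gamma(44, 18)
obs 14: x=6 → posterior Gamma(50, 19)

alpha=50, beta=19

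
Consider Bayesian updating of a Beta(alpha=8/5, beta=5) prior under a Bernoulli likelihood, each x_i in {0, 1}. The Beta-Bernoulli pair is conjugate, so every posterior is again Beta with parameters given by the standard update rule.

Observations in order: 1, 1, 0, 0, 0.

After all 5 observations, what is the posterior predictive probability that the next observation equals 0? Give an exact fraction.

obs 1: x=1 → posterior Beta(13/5, 5)
obs 2: x=1 → posterior Beta(18/5, 5)
obs 3: x=0 → posterior Beta(18/5, 6)
obs 4: x=0 → posterior Beta(18/5, 7)
obs 5: x=0 → posterior Beta(18/5, 8)

20/29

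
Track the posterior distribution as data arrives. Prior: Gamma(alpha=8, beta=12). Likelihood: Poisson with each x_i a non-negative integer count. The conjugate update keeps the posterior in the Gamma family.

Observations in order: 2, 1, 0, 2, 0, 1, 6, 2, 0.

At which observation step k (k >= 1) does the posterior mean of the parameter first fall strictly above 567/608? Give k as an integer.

obs 1: x=2 → posterior Gamma(10, 13)
obs 2: x=1 → posterior Gamma(11, 14)
obs 3: x=0 → posterior Gamma(11, 15)
obs 4: x=2 → posterior Gamma(13, 16)
obs 5: x=0 → posterior Gamma(13, 17)
obs 6: x=1 → posterior Gamma(14, 18)
obs 7: x=6 → posterior Gamma(20, 19)
obs 8: x=2 → posterior Gamma(22, 20)
obs 9: x=0 → posterior Gamma(22, 21)

k = 7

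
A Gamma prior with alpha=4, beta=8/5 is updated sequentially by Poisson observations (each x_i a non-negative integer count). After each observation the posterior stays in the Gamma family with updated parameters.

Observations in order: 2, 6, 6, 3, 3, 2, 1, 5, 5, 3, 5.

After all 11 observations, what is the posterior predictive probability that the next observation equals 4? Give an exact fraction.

obs 1: x=2 → posterior Gamma(6, 13/5)
obs 2: x=6 → posterior Gamma(12, 18/5)
obs 3: x=6 → posterior Gamma(18, 23/5)
obs 4: x=3 → posterior Gamma(21, 28/5)
obs 5: x=3 → posterior Gamma(24, 33/5)
obs 6: x=2 → posterior Gamma(26, 38/5)
obs 7: x=1 → posterior Gamma(27, 43/5)
obs 8: x=5 → posterior Gamma(32, 48/5)
obs 9: x=5 → posterior Gamma(37, 53/5)
obs 10: x=3 → posterior Gamma(40, 58/5)
obs 11: x=5 → posterior Gamma(45, 63/5)

28395070446762875195927494750770355791547570987044669141350033439826540402553016631396875/155194644804376561755527946705875164562715986861811099813036100904826737346604602220347392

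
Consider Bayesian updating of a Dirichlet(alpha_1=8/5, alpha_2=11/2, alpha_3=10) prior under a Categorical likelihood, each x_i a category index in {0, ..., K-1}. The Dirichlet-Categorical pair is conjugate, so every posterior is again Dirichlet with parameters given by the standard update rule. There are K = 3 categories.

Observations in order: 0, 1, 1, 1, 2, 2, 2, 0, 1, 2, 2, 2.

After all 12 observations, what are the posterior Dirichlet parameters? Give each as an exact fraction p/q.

alpha_1=18/5, alpha_2=19/2, alpha_3=16

obs 1: x=0 → posterior Dirichlet(13/5, 11/2, 10)
obs 2: x=1 → posterior Dirichlet(13/5, 13/2, 10)
obs 3: x=1 → posterior Dirichlet(13/5, 15/2, 10)
obs 4: x=1 → posterior Dirichlet(13/5, 17/2, 10)
obs 5: x=2 → posterior Dirichlet(13/5, 17/2, 11)
obs 6: x=2 → posterior Dirichlet(13/5, 17/2, 12)
obs 7: x=2 → posterior Dirichlet(13/5, 17/2, 13)
obs 8: x=0 → posterior Dirichlet(18/5, 17/2, 13)
obs 9: x=1 → posterior Dirichlet(18/5, 19/2, 13)
obs 10: x=2 → posterior Dirichlet(18/5, 19/2, 14)
obs 11: x=2 → posterior Dirichlet(18/5, 19/2, 15)
obs 12: x=2 → posterior Dirichlet(18/5, 19/2, 16)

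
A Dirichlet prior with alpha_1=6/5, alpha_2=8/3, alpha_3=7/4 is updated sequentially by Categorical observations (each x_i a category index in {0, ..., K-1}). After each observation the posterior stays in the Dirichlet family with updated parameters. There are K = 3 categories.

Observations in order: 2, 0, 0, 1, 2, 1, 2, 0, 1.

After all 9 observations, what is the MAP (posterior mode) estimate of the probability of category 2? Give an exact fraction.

obs 1: x=2 → posterior Dirichlet(6/5, 8/3, 11/4)
obs 2: x=0 → posterior Dirichlet(11/5, 8/3, 11/4)
obs 3: x=0 → posterior Dirichlet(16/5, 8/3, 11/4)
obs 4: x=1 → posterior Dirichlet(16/5, 11/3, 11/4)
obs 5: x=2 → posterior Dirichlet(16/5, 11/3, 15/4)
obs 6: x=1 → posterior Dirichlet(16/5, 14/3, 15/4)
obs 7: x=2 → posterior Dirichlet(16/5, 14/3, 19/4)
obs 8: x=0 → posterior Dirichlet(21/5, 14/3, 19/4)
obs 9: x=1 → posterior Dirichlet(21/5, 17/3, 19/4)

225/697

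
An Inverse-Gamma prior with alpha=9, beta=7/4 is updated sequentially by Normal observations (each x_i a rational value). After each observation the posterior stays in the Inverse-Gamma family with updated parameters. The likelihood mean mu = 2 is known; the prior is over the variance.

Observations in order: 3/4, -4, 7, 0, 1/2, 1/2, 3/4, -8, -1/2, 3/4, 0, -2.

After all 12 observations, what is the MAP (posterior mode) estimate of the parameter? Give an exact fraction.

obs 1: x=3/4 → posterior Inverse-Gamma(19/2, 81/32)
obs 2: x=-4 → posterior Inverse-Gamma(10, 657/32)
obs 3: x=7 → posterior Inverse-Gamma(21/2, 1057/32)
obs 4: x=0 → posterior Inverse-Gamma(11, 1121/32)
obs 5: x=1/2 → posterior Inverse-Gamma(23/2, 1157/32)
obs 6: x=1/2 → posterior Inverse-Gamma(12, 1193/32)
obs 7: x=3/4 → posterior Inverse-Gamma(25/2, 609/16)
obs 8: x=-8 → posterior Inverse-Gamma(13, 1409/16)
obs 9: x=-1/2 → posterior Inverse-Gamma(27/2, 1459/16)
obs 10: x=3/4 → posterior Inverse-Gamma(14, 2943/32)
obs 11: x=0 → posterior Inverse-Gamma(29/2, 3007/32)
obs 12: x=-2 → posterior Inverse-Gamma(15, 3263/32)

3263/512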